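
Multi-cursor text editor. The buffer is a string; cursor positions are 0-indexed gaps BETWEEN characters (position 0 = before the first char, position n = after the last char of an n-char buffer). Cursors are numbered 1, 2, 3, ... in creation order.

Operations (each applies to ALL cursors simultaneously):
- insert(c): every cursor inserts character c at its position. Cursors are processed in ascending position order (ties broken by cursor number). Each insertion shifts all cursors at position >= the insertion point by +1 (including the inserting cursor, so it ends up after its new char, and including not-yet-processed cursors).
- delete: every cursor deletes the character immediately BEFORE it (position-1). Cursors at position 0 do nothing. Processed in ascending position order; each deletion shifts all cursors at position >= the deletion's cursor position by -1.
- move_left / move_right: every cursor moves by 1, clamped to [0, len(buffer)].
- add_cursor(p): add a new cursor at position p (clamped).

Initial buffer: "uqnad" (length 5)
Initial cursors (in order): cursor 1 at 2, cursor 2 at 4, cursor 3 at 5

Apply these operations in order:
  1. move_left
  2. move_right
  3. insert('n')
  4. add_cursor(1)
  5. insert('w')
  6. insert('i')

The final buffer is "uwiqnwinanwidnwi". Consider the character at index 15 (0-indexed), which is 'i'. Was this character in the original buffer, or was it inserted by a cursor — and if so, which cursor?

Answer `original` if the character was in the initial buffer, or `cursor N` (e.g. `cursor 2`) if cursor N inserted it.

Answer: cursor 3

Derivation:
After op 1 (move_left): buffer="uqnad" (len 5), cursors c1@1 c2@3 c3@4, authorship .....
After op 2 (move_right): buffer="uqnad" (len 5), cursors c1@2 c2@4 c3@5, authorship .....
After op 3 (insert('n')): buffer="uqnnandn" (len 8), cursors c1@3 c2@6 c3@8, authorship ..1..2.3
After op 4 (add_cursor(1)): buffer="uqnnandn" (len 8), cursors c4@1 c1@3 c2@6 c3@8, authorship ..1..2.3
After op 5 (insert('w')): buffer="uwqnwnanwdnw" (len 12), cursors c4@2 c1@5 c2@9 c3@12, authorship .4.11..22.33
After op 6 (insert('i')): buffer="uwiqnwinanwidnwi" (len 16), cursors c4@3 c1@7 c2@12 c3@16, authorship .44.111..222.333
Authorship (.=original, N=cursor N): . 4 4 . 1 1 1 . . 2 2 2 . 3 3 3
Index 15: author = 3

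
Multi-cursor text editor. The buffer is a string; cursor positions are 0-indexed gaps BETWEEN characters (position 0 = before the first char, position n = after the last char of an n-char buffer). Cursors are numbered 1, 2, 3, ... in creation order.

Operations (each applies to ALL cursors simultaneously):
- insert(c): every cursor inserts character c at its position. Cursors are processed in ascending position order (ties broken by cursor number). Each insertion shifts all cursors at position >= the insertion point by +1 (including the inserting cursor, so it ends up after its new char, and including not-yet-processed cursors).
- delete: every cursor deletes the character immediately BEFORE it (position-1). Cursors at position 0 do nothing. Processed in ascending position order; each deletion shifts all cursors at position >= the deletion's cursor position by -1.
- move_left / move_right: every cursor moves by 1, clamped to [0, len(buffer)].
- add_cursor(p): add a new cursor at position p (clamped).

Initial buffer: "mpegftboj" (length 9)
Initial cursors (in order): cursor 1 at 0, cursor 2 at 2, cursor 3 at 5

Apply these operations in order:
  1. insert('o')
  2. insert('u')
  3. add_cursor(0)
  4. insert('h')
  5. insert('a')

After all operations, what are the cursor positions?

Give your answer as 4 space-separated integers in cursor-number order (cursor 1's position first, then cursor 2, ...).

Answer: 6 12 19 2

Derivation:
After op 1 (insert('o')): buffer="ompoegfotboj" (len 12), cursors c1@1 c2@4 c3@8, authorship 1..2...3....
After op 2 (insert('u')): buffer="oumpouegfoutboj" (len 15), cursors c1@2 c2@6 c3@11, authorship 11..22...33....
After op 3 (add_cursor(0)): buffer="oumpouegfoutboj" (len 15), cursors c4@0 c1@2 c2@6 c3@11, authorship 11..22...33....
After op 4 (insert('h')): buffer="houhmpouhegfouhtboj" (len 19), cursors c4@1 c1@4 c2@9 c3@15, authorship 4111..222...333....
After op 5 (insert('a')): buffer="haouhampouhaegfouhatboj" (len 23), cursors c4@2 c1@6 c2@12 c3@19, authorship 441111..2222...3333....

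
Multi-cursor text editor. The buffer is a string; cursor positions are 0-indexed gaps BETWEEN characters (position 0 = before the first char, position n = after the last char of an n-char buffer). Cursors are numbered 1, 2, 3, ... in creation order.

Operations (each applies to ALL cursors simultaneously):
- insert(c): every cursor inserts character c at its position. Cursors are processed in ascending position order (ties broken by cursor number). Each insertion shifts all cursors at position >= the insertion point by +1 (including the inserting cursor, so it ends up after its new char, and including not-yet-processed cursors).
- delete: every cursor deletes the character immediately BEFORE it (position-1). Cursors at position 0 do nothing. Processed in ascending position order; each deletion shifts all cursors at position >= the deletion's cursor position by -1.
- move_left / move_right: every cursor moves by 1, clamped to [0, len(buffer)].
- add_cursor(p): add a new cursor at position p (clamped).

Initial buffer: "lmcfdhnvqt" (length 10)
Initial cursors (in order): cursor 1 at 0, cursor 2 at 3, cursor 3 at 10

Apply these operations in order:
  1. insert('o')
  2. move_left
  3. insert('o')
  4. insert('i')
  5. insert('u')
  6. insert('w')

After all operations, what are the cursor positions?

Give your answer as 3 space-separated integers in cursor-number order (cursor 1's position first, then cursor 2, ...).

Answer: 4 12 24

Derivation:
After op 1 (insert('o')): buffer="olmcofdhnvqto" (len 13), cursors c1@1 c2@5 c3@13, authorship 1...2.......3
After op 2 (move_left): buffer="olmcofdhnvqto" (len 13), cursors c1@0 c2@4 c3@12, authorship 1...2.......3
After op 3 (insert('o')): buffer="oolmcoofdhnvqtoo" (len 16), cursors c1@1 c2@6 c3@15, authorship 11...22.......33
After op 4 (insert('i')): buffer="oiolmcoiofdhnvqtoio" (len 19), cursors c1@2 c2@8 c3@18, authorship 111...222.......333
After op 5 (insert('u')): buffer="oiuolmcoiuofdhnvqtoiuo" (len 22), cursors c1@3 c2@10 c3@21, authorship 1111...2222.......3333
After op 6 (insert('w')): buffer="oiuwolmcoiuwofdhnvqtoiuwo" (len 25), cursors c1@4 c2@12 c3@24, authorship 11111...22222.......33333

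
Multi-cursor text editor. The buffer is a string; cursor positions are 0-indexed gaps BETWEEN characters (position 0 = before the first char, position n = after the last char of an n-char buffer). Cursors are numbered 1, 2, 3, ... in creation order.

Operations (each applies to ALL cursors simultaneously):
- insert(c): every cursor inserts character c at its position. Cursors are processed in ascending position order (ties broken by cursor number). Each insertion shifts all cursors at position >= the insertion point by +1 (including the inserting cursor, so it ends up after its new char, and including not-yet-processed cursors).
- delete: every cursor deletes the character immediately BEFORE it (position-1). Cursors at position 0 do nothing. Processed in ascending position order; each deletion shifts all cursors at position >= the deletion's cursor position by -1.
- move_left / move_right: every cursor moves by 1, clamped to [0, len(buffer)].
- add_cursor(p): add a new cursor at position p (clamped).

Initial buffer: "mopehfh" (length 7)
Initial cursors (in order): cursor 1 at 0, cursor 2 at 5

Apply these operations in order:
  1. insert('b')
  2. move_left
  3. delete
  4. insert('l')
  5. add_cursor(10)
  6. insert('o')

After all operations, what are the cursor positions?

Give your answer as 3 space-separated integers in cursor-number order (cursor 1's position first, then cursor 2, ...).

After op 1 (insert('b')): buffer="bmopehbfh" (len 9), cursors c1@1 c2@7, authorship 1.....2..
After op 2 (move_left): buffer="bmopehbfh" (len 9), cursors c1@0 c2@6, authorship 1.....2..
After op 3 (delete): buffer="bmopebfh" (len 8), cursors c1@0 c2@5, authorship 1....2..
After op 4 (insert('l')): buffer="lbmopelbfh" (len 10), cursors c1@1 c2@7, authorship 11....22..
After op 5 (add_cursor(10)): buffer="lbmopelbfh" (len 10), cursors c1@1 c2@7 c3@10, authorship 11....22..
After op 6 (insert('o')): buffer="lobmopelobfho" (len 13), cursors c1@2 c2@9 c3@13, authorship 111....222..3

Answer: 2 9 13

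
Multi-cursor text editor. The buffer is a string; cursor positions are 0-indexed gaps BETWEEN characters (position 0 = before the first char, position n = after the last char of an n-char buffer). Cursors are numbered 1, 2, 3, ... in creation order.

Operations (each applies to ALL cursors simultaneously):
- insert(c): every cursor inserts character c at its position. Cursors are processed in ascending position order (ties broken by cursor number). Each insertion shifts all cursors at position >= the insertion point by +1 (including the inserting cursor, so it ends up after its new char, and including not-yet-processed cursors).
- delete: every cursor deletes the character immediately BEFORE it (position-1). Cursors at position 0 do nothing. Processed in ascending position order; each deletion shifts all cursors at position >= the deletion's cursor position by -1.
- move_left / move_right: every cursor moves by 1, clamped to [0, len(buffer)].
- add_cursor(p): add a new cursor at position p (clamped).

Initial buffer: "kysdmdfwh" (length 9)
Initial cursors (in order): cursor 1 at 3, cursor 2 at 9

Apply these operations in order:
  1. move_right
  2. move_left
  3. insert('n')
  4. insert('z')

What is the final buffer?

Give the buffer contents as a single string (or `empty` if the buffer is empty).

After op 1 (move_right): buffer="kysdmdfwh" (len 9), cursors c1@4 c2@9, authorship .........
After op 2 (move_left): buffer="kysdmdfwh" (len 9), cursors c1@3 c2@8, authorship .........
After op 3 (insert('n')): buffer="kysndmdfwnh" (len 11), cursors c1@4 c2@10, authorship ...1.....2.
After op 4 (insert('z')): buffer="kysnzdmdfwnzh" (len 13), cursors c1@5 c2@12, authorship ...11.....22.

Answer: kysnzdmdfwnzh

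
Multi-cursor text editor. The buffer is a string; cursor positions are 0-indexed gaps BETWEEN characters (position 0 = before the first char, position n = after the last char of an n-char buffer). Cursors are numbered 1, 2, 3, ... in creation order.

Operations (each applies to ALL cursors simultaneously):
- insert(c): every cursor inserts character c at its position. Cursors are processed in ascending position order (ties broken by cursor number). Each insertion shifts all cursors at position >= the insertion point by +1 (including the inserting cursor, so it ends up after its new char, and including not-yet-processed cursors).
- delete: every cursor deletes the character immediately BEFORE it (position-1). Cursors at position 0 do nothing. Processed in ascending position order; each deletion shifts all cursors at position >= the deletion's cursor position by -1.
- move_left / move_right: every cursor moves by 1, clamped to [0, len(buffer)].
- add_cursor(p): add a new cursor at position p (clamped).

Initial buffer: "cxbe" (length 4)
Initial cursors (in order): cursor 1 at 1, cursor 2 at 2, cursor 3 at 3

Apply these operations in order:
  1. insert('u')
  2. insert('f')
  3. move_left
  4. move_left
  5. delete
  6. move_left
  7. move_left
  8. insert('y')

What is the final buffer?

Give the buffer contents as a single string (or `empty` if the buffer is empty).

After op 1 (insert('u')): buffer="cuxubue" (len 7), cursors c1@2 c2@4 c3@6, authorship .1.2.3.
After op 2 (insert('f')): buffer="cufxufbufe" (len 10), cursors c1@3 c2@6 c3@9, authorship .11.22.33.
After op 3 (move_left): buffer="cufxufbufe" (len 10), cursors c1@2 c2@5 c3@8, authorship .11.22.33.
After op 4 (move_left): buffer="cufxufbufe" (len 10), cursors c1@1 c2@4 c3@7, authorship .11.22.33.
After op 5 (delete): buffer="ufufufe" (len 7), cursors c1@0 c2@2 c3@4, authorship 112233.
After op 6 (move_left): buffer="ufufufe" (len 7), cursors c1@0 c2@1 c3@3, authorship 112233.
After op 7 (move_left): buffer="ufufufe" (len 7), cursors c1@0 c2@0 c3@2, authorship 112233.
After op 8 (insert('y')): buffer="yyufyufufe" (len 10), cursors c1@2 c2@2 c3@5, authorship 121132233.

Answer: yyufyufufe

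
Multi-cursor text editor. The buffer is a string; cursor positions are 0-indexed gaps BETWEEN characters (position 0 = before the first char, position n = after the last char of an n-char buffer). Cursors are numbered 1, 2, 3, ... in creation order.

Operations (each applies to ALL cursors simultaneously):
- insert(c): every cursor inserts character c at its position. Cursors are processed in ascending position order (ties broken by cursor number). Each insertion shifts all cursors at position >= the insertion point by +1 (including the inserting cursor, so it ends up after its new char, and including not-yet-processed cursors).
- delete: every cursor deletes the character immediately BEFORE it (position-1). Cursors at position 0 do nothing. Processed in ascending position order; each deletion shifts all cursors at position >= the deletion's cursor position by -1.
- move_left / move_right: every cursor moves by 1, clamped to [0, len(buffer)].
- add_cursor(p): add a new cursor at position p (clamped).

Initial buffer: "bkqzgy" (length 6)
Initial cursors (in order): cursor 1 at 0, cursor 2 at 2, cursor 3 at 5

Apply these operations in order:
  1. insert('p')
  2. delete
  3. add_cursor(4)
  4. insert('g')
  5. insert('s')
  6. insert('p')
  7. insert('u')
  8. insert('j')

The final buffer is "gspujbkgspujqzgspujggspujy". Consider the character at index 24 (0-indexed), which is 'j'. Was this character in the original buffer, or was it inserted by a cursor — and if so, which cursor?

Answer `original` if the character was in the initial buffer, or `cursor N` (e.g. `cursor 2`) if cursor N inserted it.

After op 1 (insert('p')): buffer="pbkpqzgpy" (len 9), cursors c1@1 c2@4 c3@8, authorship 1..2...3.
After op 2 (delete): buffer="bkqzgy" (len 6), cursors c1@0 c2@2 c3@5, authorship ......
After op 3 (add_cursor(4)): buffer="bkqzgy" (len 6), cursors c1@0 c2@2 c4@4 c3@5, authorship ......
After op 4 (insert('g')): buffer="gbkgqzgggy" (len 10), cursors c1@1 c2@4 c4@7 c3@9, authorship 1..2..4.3.
After op 5 (insert('s')): buffer="gsbkgsqzgsggsy" (len 14), cursors c1@2 c2@6 c4@10 c3@13, authorship 11..22..44.33.
After op 6 (insert('p')): buffer="gspbkgspqzgspggspy" (len 18), cursors c1@3 c2@8 c4@13 c3@17, authorship 111..222..444.333.
After op 7 (insert('u')): buffer="gspubkgspuqzgspuggspuy" (len 22), cursors c1@4 c2@10 c4@16 c3@21, authorship 1111..2222..4444.3333.
After op 8 (insert('j')): buffer="gspujbkgspujqzgspujggspujy" (len 26), cursors c1@5 c2@12 c4@19 c3@25, authorship 11111..22222..44444.33333.
Authorship (.=original, N=cursor N): 1 1 1 1 1 . . 2 2 2 2 2 . . 4 4 4 4 4 . 3 3 3 3 3 .
Index 24: author = 3

Answer: cursor 3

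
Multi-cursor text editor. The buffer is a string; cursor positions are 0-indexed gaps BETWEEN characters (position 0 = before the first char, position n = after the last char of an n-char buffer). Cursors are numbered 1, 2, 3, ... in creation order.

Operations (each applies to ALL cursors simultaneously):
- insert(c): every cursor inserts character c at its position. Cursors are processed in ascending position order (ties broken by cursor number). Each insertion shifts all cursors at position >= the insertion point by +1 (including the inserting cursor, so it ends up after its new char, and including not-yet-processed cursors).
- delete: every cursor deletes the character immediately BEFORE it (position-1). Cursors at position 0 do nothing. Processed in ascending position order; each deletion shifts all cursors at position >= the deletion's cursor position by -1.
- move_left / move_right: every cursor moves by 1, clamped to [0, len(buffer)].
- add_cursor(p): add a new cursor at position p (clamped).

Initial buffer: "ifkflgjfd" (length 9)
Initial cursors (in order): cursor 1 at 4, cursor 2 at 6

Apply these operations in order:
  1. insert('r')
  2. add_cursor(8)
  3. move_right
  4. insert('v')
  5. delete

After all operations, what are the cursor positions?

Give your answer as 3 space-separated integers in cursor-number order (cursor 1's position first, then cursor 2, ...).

After op 1 (insert('r')): buffer="ifkfrlgrjfd" (len 11), cursors c1@5 c2@8, authorship ....1..2...
After op 2 (add_cursor(8)): buffer="ifkfrlgrjfd" (len 11), cursors c1@5 c2@8 c3@8, authorship ....1..2...
After op 3 (move_right): buffer="ifkfrlgrjfd" (len 11), cursors c1@6 c2@9 c3@9, authorship ....1..2...
After op 4 (insert('v')): buffer="ifkfrlvgrjvvfd" (len 14), cursors c1@7 c2@12 c3@12, authorship ....1.1.2.23..
After op 5 (delete): buffer="ifkfrlgrjfd" (len 11), cursors c1@6 c2@9 c3@9, authorship ....1..2...

Answer: 6 9 9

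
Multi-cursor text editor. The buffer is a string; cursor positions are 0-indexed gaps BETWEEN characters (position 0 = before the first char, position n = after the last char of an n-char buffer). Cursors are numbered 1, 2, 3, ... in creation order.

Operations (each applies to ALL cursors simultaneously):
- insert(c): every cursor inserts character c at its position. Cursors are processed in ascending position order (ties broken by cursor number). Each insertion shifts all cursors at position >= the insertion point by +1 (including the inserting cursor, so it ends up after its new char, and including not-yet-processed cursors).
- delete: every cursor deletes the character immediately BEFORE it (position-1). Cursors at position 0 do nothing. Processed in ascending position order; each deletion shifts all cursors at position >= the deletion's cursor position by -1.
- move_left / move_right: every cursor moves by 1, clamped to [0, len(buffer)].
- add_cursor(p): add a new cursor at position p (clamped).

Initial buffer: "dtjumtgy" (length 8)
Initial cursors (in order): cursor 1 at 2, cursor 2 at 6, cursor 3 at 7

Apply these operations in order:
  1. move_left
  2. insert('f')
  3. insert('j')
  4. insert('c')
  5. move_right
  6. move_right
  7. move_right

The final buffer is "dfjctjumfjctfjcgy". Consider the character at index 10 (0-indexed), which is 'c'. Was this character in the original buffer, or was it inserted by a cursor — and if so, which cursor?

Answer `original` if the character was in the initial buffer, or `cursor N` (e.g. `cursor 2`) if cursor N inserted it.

After op 1 (move_left): buffer="dtjumtgy" (len 8), cursors c1@1 c2@5 c3@6, authorship ........
After op 2 (insert('f')): buffer="dftjumftfgy" (len 11), cursors c1@2 c2@7 c3@9, authorship .1....2.3..
After op 3 (insert('j')): buffer="dfjtjumfjtfjgy" (len 14), cursors c1@3 c2@9 c3@12, authorship .11....22.33..
After op 4 (insert('c')): buffer="dfjctjumfjctfjcgy" (len 17), cursors c1@4 c2@11 c3@15, authorship .111....222.333..
After op 5 (move_right): buffer="dfjctjumfjctfjcgy" (len 17), cursors c1@5 c2@12 c3@16, authorship .111....222.333..
After op 6 (move_right): buffer="dfjctjumfjctfjcgy" (len 17), cursors c1@6 c2@13 c3@17, authorship .111....222.333..
After op 7 (move_right): buffer="dfjctjumfjctfjcgy" (len 17), cursors c1@7 c2@14 c3@17, authorship .111....222.333..
Authorship (.=original, N=cursor N): . 1 1 1 . . . . 2 2 2 . 3 3 3 . .
Index 10: author = 2

Answer: cursor 2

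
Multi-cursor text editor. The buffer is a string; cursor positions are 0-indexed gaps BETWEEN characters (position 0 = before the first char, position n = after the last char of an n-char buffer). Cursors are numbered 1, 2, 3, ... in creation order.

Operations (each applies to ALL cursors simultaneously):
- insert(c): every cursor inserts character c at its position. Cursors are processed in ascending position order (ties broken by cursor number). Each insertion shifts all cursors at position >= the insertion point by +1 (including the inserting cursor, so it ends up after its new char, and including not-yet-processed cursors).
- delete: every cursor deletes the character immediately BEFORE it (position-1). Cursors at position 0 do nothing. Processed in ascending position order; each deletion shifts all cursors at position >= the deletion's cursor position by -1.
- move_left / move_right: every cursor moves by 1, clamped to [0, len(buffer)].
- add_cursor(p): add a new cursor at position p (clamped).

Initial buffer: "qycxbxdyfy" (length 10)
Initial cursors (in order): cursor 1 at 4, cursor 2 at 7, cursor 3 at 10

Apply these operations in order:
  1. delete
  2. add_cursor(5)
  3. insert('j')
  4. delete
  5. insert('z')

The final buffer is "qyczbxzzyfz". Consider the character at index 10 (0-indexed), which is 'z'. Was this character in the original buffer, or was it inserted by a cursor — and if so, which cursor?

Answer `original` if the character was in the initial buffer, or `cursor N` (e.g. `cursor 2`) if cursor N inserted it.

After op 1 (delete): buffer="qycbxyf" (len 7), cursors c1@3 c2@5 c3@7, authorship .......
After op 2 (add_cursor(5)): buffer="qycbxyf" (len 7), cursors c1@3 c2@5 c4@5 c3@7, authorship .......
After op 3 (insert('j')): buffer="qycjbxjjyfj" (len 11), cursors c1@4 c2@8 c4@8 c3@11, authorship ...1..24..3
After op 4 (delete): buffer="qycbxyf" (len 7), cursors c1@3 c2@5 c4@5 c3@7, authorship .......
After op 5 (insert('z')): buffer="qyczbxzzyfz" (len 11), cursors c1@4 c2@8 c4@8 c3@11, authorship ...1..24..3
Authorship (.=original, N=cursor N): . . . 1 . . 2 4 . . 3
Index 10: author = 3

Answer: cursor 3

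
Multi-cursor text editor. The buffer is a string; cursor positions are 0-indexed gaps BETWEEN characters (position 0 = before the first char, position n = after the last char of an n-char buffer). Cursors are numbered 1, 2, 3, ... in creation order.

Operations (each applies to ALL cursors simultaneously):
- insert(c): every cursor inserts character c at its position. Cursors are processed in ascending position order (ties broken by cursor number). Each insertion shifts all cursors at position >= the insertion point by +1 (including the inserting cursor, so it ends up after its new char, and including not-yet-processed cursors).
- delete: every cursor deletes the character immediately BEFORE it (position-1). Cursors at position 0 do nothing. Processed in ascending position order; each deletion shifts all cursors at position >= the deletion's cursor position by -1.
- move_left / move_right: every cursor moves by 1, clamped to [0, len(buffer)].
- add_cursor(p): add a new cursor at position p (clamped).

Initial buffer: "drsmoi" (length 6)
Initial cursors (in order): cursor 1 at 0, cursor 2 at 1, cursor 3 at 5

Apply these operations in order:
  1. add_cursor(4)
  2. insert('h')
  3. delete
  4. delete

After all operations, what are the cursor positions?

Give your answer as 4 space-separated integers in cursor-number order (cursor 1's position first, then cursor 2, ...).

Answer: 0 0 2 2

Derivation:
After op 1 (add_cursor(4)): buffer="drsmoi" (len 6), cursors c1@0 c2@1 c4@4 c3@5, authorship ......
After op 2 (insert('h')): buffer="hdhrsmhohi" (len 10), cursors c1@1 c2@3 c4@7 c3@9, authorship 1.2...4.3.
After op 3 (delete): buffer="drsmoi" (len 6), cursors c1@0 c2@1 c4@4 c3@5, authorship ......
After op 4 (delete): buffer="rsi" (len 3), cursors c1@0 c2@0 c3@2 c4@2, authorship ...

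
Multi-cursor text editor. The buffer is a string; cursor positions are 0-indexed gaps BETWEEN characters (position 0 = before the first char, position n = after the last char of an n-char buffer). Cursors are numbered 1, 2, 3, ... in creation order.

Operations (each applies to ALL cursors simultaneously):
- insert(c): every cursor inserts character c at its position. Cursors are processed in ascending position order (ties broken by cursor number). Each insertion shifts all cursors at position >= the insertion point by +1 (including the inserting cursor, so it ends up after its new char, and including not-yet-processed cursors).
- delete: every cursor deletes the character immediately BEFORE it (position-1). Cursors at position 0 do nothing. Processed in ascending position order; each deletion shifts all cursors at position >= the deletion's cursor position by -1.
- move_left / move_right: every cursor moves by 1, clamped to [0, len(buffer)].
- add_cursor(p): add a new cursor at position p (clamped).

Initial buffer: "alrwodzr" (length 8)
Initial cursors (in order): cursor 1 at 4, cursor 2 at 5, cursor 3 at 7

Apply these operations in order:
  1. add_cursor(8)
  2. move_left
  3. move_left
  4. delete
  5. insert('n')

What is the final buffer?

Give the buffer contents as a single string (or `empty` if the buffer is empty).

After op 1 (add_cursor(8)): buffer="alrwodzr" (len 8), cursors c1@4 c2@5 c3@7 c4@8, authorship ........
After op 2 (move_left): buffer="alrwodzr" (len 8), cursors c1@3 c2@4 c3@6 c4@7, authorship ........
After op 3 (move_left): buffer="alrwodzr" (len 8), cursors c1@2 c2@3 c3@5 c4@6, authorship ........
After op 4 (delete): buffer="awzr" (len 4), cursors c1@1 c2@1 c3@2 c4@2, authorship ....
After op 5 (insert('n')): buffer="annwnnzr" (len 8), cursors c1@3 c2@3 c3@6 c4@6, authorship .12.34..

Answer: annwnnzr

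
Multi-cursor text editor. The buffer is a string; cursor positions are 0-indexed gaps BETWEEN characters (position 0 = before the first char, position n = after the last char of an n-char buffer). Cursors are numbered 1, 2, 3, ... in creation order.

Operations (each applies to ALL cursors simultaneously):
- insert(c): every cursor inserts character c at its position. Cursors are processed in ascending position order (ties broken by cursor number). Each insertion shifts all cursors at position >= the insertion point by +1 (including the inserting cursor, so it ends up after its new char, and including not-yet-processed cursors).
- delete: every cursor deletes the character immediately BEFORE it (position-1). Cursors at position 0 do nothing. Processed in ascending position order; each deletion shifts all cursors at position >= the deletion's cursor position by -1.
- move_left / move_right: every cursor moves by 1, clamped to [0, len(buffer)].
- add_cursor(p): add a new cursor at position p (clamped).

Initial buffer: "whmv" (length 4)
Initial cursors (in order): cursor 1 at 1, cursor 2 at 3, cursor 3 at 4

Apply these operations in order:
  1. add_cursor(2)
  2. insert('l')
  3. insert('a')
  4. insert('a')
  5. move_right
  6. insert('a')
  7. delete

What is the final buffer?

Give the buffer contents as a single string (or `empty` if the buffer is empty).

After op 1 (add_cursor(2)): buffer="whmv" (len 4), cursors c1@1 c4@2 c2@3 c3@4, authorship ....
After op 2 (insert('l')): buffer="wlhlmlvl" (len 8), cursors c1@2 c4@4 c2@6 c3@8, authorship .1.4.2.3
After op 3 (insert('a')): buffer="wlahlamlavla" (len 12), cursors c1@3 c4@6 c2@9 c3@12, authorship .11.44.22.33
After op 4 (insert('a')): buffer="wlaahlaamlaavlaa" (len 16), cursors c1@4 c4@8 c2@12 c3@16, authorship .111.444.222.333
After op 5 (move_right): buffer="wlaahlaamlaavlaa" (len 16), cursors c1@5 c4@9 c2@13 c3@16, authorship .111.444.222.333
After op 6 (insert('a')): buffer="wlaahalaamalaavalaaa" (len 20), cursors c1@6 c4@11 c2@16 c3@20, authorship .111.1444.4222.23333
After op 7 (delete): buffer="wlaahlaamlaavlaa" (len 16), cursors c1@5 c4@9 c2@13 c3@16, authorship .111.444.222.333

Answer: wlaahlaamlaavlaa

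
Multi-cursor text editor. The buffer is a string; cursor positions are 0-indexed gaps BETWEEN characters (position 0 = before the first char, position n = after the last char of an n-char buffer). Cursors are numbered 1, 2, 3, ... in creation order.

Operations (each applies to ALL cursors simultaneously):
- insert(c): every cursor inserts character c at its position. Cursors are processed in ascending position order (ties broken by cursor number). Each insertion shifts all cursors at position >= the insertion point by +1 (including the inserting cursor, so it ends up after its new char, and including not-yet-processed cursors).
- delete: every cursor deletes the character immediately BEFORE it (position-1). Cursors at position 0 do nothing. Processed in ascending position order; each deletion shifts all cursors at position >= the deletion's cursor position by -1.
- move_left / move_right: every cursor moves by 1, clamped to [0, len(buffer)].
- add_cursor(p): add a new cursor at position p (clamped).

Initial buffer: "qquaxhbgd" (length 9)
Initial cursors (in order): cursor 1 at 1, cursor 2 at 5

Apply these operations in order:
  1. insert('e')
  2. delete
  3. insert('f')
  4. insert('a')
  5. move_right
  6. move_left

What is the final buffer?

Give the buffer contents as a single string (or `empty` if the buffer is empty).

Answer: qfaquaxfahbgd

Derivation:
After op 1 (insert('e')): buffer="qequaxehbgd" (len 11), cursors c1@2 c2@7, authorship .1....2....
After op 2 (delete): buffer="qquaxhbgd" (len 9), cursors c1@1 c2@5, authorship .........
After op 3 (insert('f')): buffer="qfquaxfhbgd" (len 11), cursors c1@2 c2@7, authorship .1....2....
After op 4 (insert('a')): buffer="qfaquaxfahbgd" (len 13), cursors c1@3 c2@9, authorship .11....22....
After op 5 (move_right): buffer="qfaquaxfahbgd" (len 13), cursors c1@4 c2@10, authorship .11....22....
After op 6 (move_left): buffer="qfaquaxfahbgd" (len 13), cursors c1@3 c2@9, authorship .11....22....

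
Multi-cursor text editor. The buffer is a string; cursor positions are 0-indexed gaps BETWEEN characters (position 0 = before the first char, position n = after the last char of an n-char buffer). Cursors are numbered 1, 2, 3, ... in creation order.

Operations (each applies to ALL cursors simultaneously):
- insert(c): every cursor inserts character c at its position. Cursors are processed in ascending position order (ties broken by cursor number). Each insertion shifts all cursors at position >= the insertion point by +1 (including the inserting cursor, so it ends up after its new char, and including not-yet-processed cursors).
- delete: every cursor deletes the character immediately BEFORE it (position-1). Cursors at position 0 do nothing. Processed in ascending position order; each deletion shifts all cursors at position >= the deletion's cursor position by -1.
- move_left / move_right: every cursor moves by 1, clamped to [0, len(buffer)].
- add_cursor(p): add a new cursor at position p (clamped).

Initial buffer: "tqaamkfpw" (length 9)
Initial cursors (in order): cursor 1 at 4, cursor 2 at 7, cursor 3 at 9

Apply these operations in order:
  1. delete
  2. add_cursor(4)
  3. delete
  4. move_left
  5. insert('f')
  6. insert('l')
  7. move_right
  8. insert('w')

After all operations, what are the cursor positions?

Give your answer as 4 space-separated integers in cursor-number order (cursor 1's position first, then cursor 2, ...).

After op 1 (delete): buffer="tqamkp" (len 6), cursors c1@3 c2@5 c3@6, authorship ......
After op 2 (add_cursor(4)): buffer="tqamkp" (len 6), cursors c1@3 c4@4 c2@5 c3@6, authorship ......
After op 3 (delete): buffer="tq" (len 2), cursors c1@2 c2@2 c3@2 c4@2, authorship ..
After op 4 (move_left): buffer="tq" (len 2), cursors c1@1 c2@1 c3@1 c4@1, authorship ..
After op 5 (insert('f')): buffer="tffffq" (len 6), cursors c1@5 c2@5 c3@5 c4@5, authorship .1234.
After op 6 (insert('l')): buffer="tffffllllq" (len 10), cursors c1@9 c2@9 c3@9 c4@9, authorship .12341234.
After op 7 (move_right): buffer="tffffllllq" (len 10), cursors c1@10 c2@10 c3@10 c4@10, authorship .12341234.
After op 8 (insert('w')): buffer="tffffllllqwwww" (len 14), cursors c1@14 c2@14 c3@14 c4@14, authorship .12341234.1234

Answer: 14 14 14 14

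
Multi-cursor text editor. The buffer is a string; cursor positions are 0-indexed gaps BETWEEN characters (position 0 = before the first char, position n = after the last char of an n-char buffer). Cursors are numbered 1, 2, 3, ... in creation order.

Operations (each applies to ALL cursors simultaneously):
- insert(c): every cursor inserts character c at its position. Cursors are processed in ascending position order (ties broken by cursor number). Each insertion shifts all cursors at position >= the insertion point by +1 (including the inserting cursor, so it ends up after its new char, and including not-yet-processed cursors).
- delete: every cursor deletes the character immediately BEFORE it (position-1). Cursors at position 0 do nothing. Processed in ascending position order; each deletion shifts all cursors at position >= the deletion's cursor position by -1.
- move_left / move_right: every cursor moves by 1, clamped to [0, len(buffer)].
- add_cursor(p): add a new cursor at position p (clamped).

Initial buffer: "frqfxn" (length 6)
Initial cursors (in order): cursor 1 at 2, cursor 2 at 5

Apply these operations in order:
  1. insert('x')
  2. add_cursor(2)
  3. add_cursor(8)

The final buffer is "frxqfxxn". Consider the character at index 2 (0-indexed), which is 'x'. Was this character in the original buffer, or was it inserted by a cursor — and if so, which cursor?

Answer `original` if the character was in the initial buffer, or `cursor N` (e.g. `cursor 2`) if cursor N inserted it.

After op 1 (insert('x')): buffer="frxqfxxn" (len 8), cursors c1@3 c2@7, authorship ..1...2.
After op 2 (add_cursor(2)): buffer="frxqfxxn" (len 8), cursors c3@2 c1@3 c2@7, authorship ..1...2.
After op 3 (add_cursor(8)): buffer="frxqfxxn" (len 8), cursors c3@2 c1@3 c2@7 c4@8, authorship ..1...2.
Authorship (.=original, N=cursor N): . . 1 . . . 2 .
Index 2: author = 1

Answer: cursor 1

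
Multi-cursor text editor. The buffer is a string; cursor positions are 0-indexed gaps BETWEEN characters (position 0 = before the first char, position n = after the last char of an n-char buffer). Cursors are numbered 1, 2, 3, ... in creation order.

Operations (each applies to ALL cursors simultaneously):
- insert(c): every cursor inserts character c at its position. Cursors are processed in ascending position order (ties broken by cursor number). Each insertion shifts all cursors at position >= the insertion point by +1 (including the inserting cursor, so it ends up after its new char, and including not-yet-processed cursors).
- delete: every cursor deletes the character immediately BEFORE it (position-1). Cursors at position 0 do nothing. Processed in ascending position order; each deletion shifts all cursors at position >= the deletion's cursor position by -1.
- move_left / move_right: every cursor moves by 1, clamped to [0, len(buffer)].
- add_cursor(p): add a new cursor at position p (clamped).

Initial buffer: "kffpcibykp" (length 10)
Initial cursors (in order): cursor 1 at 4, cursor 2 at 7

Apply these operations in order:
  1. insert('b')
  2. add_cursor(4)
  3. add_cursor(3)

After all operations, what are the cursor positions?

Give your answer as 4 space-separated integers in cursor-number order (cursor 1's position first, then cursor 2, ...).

Answer: 5 9 4 3

Derivation:
After op 1 (insert('b')): buffer="kffpbcibbykp" (len 12), cursors c1@5 c2@9, authorship ....1...2...
After op 2 (add_cursor(4)): buffer="kffpbcibbykp" (len 12), cursors c3@4 c1@5 c2@9, authorship ....1...2...
After op 3 (add_cursor(3)): buffer="kffpbcibbykp" (len 12), cursors c4@3 c3@4 c1@5 c2@9, authorship ....1...2...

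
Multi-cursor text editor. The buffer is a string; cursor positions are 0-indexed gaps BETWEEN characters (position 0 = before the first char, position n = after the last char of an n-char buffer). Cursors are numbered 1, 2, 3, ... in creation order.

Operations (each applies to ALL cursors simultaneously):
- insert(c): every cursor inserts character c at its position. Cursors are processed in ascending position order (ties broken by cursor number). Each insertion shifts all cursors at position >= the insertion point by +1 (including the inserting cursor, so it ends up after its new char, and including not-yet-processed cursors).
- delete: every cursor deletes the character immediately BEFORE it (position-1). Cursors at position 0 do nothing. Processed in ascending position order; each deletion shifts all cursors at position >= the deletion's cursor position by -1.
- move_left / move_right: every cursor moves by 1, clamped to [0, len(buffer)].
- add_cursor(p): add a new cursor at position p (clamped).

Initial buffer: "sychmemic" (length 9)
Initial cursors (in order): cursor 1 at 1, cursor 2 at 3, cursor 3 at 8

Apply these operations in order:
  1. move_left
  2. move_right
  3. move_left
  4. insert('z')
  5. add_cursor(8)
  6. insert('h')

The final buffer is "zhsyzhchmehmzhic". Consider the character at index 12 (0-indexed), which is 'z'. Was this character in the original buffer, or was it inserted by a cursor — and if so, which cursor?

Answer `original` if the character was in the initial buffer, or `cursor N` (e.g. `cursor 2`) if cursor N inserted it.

Answer: cursor 3

Derivation:
After op 1 (move_left): buffer="sychmemic" (len 9), cursors c1@0 c2@2 c3@7, authorship .........
After op 2 (move_right): buffer="sychmemic" (len 9), cursors c1@1 c2@3 c3@8, authorship .........
After op 3 (move_left): buffer="sychmemic" (len 9), cursors c1@0 c2@2 c3@7, authorship .........
After op 4 (insert('z')): buffer="zsyzchmemzic" (len 12), cursors c1@1 c2@4 c3@10, authorship 1..2.....3..
After op 5 (add_cursor(8)): buffer="zsyzchmemzic" (len 12), cursors c1@1 c2@4 c4@8 c3@10, authorship 1..2.....3..
After op 6 (insert('h')): buffer="zhsyzhchmehmzhic" (len 16), cursors c1@2 c2@6 c4@11 c3@14, authorship 11..22....4.33..
Authorship (.=original, N=cursor N): 1 1 . . 2 2 . . . . 4 . 3 3 . .
Index 12: author = 3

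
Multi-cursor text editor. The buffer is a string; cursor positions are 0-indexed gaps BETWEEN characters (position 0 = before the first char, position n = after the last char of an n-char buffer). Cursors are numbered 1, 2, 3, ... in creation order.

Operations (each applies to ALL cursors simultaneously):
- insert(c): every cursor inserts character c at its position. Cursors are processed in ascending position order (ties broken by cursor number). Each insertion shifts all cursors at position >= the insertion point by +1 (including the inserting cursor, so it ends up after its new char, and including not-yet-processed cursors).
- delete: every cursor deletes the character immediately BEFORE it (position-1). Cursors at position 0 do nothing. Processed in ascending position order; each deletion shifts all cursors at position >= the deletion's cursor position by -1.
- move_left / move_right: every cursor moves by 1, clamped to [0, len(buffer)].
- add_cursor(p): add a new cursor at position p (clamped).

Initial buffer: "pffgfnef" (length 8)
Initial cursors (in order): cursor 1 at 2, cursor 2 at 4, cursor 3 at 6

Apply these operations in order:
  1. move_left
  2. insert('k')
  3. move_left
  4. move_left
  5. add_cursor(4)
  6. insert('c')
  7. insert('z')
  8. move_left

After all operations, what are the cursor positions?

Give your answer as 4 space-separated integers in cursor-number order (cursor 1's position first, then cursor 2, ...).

Answer: 1 6 13 9

Derivation:
After op 1 (move_left): buffer="pffgfnef" (len 8), cursors c1@1 c2@3 c3@5, authorship ........
After op 2 (insert('k')): buffer="pkffkgfknef" (len 11), cursors c1@2 c2@5 c3@8, authorship .1..2..3...
After op 3 (move_left): buffer="pkffkgfknef" (len 11), cursors c1@1 c2@4 c3@7, authorship .1..2..3...
After op 4 (move_left): buffer="pkffkgfknef" (len 11), cursors c1@0 c2@3 c3@6, authorship .1..2..3...
After op 5 (add_cursor(4)): buffer="pkffkgfknef" (len 11), cursors c1@0 c2@3 c4@4 c3@6, authorship .1..2..3...
After op 6 (insert('c')): buffer="cpkfcfckgcfknef" (len 15), cursors c1@1 c2@5 c4@7 c3@10, authorship 1.1.2.42.3.3...
After op 7 (insert('z')): buffer="czpkfczfczkgczfknef" (len 19), cursors c1@2 c2@7 c4@10 c3@14, authorship 11.1.22.442.33.3...
After op 8 (move_left): buffer="czpkfczfczkgczfknef" (len 19), cursors c1@1 c2@6 c4@9 c3@13, authorship 11.1.22.442.33.3...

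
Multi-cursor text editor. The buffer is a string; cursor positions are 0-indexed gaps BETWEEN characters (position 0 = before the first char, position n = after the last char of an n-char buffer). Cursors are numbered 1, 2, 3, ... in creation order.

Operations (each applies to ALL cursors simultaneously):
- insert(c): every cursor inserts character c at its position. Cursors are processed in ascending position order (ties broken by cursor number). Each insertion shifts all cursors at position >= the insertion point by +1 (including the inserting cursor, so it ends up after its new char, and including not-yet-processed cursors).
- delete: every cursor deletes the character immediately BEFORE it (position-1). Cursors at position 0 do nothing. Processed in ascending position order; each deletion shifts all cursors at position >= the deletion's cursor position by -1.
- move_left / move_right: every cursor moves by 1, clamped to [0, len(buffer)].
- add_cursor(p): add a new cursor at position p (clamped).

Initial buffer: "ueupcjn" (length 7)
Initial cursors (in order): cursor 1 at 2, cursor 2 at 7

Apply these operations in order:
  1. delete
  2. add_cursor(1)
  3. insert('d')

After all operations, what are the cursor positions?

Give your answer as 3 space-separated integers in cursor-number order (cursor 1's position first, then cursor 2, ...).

Answer: 3 8 3

Derivation:
After op 1 (delete): buffer="uupcj" (len 5), cursors c1@1 c2@5, authorship .....
After op 2 (add_cursor(1)): buffer="uupcj" (len 5), cursors c1@1 c3@1 c2@5, authorship .....
After op 3 (insert('d')): buffer="uddupcjd" (len 8), cursors c1@3 c3@3 c2@8, authorship .13....2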